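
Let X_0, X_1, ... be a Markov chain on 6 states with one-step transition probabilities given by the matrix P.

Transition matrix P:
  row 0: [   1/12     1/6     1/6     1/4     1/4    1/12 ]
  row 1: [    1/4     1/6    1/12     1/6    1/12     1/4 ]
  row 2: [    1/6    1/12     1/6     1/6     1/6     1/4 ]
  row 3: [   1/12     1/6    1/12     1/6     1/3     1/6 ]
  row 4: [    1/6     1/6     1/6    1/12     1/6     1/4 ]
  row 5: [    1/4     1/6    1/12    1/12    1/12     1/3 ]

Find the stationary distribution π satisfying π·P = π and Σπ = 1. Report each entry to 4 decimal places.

π = [0.1721, 0.1565, 0.1223, 0.1475, 0.1736, 0.2280]

Balance equations π_j = Σ_i π_i·P[i][j]:
  π_0 = 1/12·π_0 + 1/4·π_1 + 1/6·π_2 + 1/12·π_3 + 1/6·π_4 + 1/4·π_5
  π_1 = 1/6·π_0 + 1/6·π_1 + 1/12·π_2 + 1/6·π_3 + 1/6·π_4 + 1/6·π_5
  π_2 = 1/6·π_0 + 1/12·π_1 + 1/6·π_2 + 1/12·π_3 + 1/6·π_4 + 1/12·π_5
  π_3 = 1/4·π_0 + 1/6·π_1 + 1/6·π_2 + 1/6·π_3 + 1/12·π_4 + 1/12·π_5
  π_4 = 1/4·π_0 + 1/12·π_1 + 1/6·π_2 + 1/3·π_3 + 1/6·π_4 + 1/12·π_5
  normalize: π_0 + π_1 + π_2 + π_3 + π_4 + π_5 = 1
Solving the linear system gives exactly π = [40092/232993, 36457/232993, 28502/232993, 34376/232993, 40437/232993, 53129/232993].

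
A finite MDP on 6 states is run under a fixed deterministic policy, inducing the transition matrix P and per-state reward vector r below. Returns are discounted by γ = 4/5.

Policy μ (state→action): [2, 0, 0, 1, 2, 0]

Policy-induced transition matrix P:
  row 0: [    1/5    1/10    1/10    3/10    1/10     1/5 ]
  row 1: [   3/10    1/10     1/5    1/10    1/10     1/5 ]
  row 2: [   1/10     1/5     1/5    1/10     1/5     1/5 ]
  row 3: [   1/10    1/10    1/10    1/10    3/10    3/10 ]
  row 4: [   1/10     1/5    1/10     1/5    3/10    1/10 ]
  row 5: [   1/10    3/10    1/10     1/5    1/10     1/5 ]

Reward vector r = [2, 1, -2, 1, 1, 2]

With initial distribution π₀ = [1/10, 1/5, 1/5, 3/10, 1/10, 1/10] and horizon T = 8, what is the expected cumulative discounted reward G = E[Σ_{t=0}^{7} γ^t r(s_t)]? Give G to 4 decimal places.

t=0: π = [0.1000, 0.2000, 0.2000, 0.3000, 0.1000, 0.1000], E[r] = 0.6000, γ^t·E[r] = 0.600000, running G = 0.600000
t=1: π = [0.1500, 0.1500, 0.1400, 0.1400, 0.2000, 0.2200], E[r] = 0.9500, γ^t·E[r] = 0.760000, running G = 1.360000
t=2: π = [0.1450, 0.1780, 0.1290, 0.1720, 0.1820, 0.1940], E[r] = 0.9520, γ^t·E[r] = 0.609280, running G = 1.969280
t=3: π = [0.1501, 0.1699, 0.1307, 0.1666, 0.1837, 0.1990], E[r] = 0.9570, γ^t·E[r] = 0.489984, running G = 2.459264
t=4: π = [0.1490, 0.1712, 0.1301, 0.1683, 0.1831, 0.1983], E[r] = 0.9571, γ^t·E[r] = 0.392028, running G = 2.851292
t=5: π = [0.1491, 0.1710, 0.1301, 0.1679, 0.1833, 0.1985], E[r] = 0.9573, γ^t·E[r] = 0.313679, running G = 3.164971
t=6: π = [0.1491, 0.1710, 0.1301, 0.1680, 0.1833, 0.1985], E[r] = 0.9572, γ^t·E[r] = 0.250936, running G = 3.415907
t=7: π = [0.1491, 0.1710, 0.1301, 0.1680, 0.1833, 0.1985], E[r] = 0.9572, γ^t·E[r] = 0.200750, running G = 3.616656

G = 3.6167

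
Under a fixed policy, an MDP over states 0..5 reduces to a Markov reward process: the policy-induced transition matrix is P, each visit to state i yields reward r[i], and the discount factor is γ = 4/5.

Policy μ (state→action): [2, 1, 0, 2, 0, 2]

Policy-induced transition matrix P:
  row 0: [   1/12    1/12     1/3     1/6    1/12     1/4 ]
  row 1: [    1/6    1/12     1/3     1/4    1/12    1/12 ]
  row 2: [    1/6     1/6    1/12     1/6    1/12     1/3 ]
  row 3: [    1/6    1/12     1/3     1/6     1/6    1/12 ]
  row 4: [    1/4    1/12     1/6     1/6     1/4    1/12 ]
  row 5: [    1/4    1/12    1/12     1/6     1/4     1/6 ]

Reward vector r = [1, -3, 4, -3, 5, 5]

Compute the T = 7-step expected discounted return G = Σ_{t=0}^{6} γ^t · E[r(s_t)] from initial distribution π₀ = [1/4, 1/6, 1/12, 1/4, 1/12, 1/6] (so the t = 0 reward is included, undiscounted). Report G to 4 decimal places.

t=0: π = [0.2500, 0.1667, 0.0833, 0.2500, 0.0833, 0.1667], E[r] = 0.5833, γ^t·E[r] = 0.583333, running G = 0.583333
t=1: π = [0.1667, 0.0903, 0.2569, 0.1806, 0.1458, 0.1597], E[r] = 1.9097, γ^t·E[r] = 1.527778, running G = 2.111111
t=2: π = [0.1782, 0.1047, 0.2049, 0.1742, 0.1493, 0.1887], E[r] = 1.8507, γ^t·E[r] = 1.184444, running G = 3.295556
t=3: π = [0.1800, 0.1004, 0.2101, 0.1754, 0.1542, 0.1800], E[r] = 1.8636, γ^t·E[r] = 0.954173, running G = 4.249728
t=4: π = [0.1795, 0.1008, 0.2101, 0.1750, 0.1536, 0.1808], E[r] = 1.8648, γ^t·E[r] = 0.763835, running G = 5.013564
t=5: π = [0.1796, 0.1008, 0.2100, 0.1751, 0.1537, 0.1809], E[r] = 1.8644, γ^t·E[r] = 0.610921, running G = 5.624485
t=6: π = [0.1796, 0.1008, 0.2100, 0.1751, 0.1537, 0.1808], E[r] = 1.8645, γ^t·E[r] = 0.488756, running G = 6.113240

G = 6.1132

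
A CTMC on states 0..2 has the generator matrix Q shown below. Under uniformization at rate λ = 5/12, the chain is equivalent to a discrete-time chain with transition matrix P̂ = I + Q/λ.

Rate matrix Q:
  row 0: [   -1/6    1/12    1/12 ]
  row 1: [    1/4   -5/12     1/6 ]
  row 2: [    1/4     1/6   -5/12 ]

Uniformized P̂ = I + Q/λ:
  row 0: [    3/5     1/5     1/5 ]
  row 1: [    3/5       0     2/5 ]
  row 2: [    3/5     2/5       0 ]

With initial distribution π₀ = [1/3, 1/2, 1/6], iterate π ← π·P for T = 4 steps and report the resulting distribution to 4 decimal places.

t=0: π = [0.3333, 0.5000, 0.1667]
t=1: π = [0.6000, 0.1333, 0.2667]
t=2: π = [0.6000, 0.2267, 0.1733]
t=3: π = [0.6000, 0.1893, 0.2107]
t=4: π = [0.6000, 0.2043, 0.1957]

π = [0.6000, 0.2043, 0.1957]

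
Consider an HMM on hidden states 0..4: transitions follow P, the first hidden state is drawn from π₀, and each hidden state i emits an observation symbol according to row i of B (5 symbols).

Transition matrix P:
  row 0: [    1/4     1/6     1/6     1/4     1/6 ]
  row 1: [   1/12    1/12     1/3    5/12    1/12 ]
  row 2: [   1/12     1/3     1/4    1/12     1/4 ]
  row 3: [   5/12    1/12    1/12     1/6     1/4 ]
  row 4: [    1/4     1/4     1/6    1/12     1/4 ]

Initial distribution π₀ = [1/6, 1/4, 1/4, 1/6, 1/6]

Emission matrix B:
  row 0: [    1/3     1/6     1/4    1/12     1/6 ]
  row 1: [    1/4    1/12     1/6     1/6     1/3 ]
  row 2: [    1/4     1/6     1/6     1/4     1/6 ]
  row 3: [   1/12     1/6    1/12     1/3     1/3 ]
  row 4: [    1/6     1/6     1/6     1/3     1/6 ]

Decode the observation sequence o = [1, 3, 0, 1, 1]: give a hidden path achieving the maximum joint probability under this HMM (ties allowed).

t=0: δ = [2.778e-02, 2.083e-02, 4.167e-02, 2.778e-02, 2.778e-02]  (obs o_0=1)
t=1: δ = [9.645e-04, 2.315e-03, 2.604e-03, 2.894e-03, 3.472e-03]  ψ = [3, 2, 2, 1, 2]  (obs o_1=3)
t=2: δ = [4.019e-04, 2.170e-04, 1.929e-04, 8.038e-05, 1.447e-04]  ψ = [3, 2, 1, 1, 4]  (obs o_2=0)
t=3: δ = [1.674e-05, 5.582e-06, 1.206e-05, 1.674e-05, 1.116e-05]  ψ = [0, 0, 1, 0, 0]  (obs o_3=1)
t=4: δ = [1.163e-06, 3.349e-07, 5.023e-07, 6.977e-07, 6.977e-07]  ψ = [3, 2, 2, 0, 3]  (obs o_4=1)
backtrack: best end state = 0; path = [1, 3, 0, 3, 0]

path = [1, 3, 0, 3, 0]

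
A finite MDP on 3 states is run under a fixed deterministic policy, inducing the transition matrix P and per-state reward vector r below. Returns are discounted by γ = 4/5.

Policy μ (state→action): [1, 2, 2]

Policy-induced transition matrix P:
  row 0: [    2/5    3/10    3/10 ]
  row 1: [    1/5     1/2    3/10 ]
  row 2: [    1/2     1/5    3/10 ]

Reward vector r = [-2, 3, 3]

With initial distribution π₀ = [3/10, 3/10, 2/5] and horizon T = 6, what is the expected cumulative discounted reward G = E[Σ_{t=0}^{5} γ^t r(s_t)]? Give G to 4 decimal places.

t=0: π = [0.3000, 0.3000, 0.4000], E[r] = 1.5000, γ^t·E[r] = 1.500000, running G = 1.500000
t=1: π = [0.3800, 0.3200, 0.3000], E[r] = 1.1000, γ^t·E[r] = 0.880000, running G = 2.380000
t=2: π = [0.3660, 0.3340, 0.3000], E[r] = 1.1700, γ^t·E[r] = 0.748800, running G = 3.128800
t=3: π = [0.3632, 0.3368, 0.3000], E[r] = 1.1840, γ^t·E[r] = 0.606208, running G = 3.735008
t=4: π = [0.3626, 0.3374, 0.3000], E[r] = 1.1868, γ^t·E[r] = 0.486113, running G = 4.221121
t=5: π = [0.3625, 0.3375, 0.3000], E[r] = 1.1874, γ^t·E[r] = 0.389074, running G = 4.610195

G = 4.6102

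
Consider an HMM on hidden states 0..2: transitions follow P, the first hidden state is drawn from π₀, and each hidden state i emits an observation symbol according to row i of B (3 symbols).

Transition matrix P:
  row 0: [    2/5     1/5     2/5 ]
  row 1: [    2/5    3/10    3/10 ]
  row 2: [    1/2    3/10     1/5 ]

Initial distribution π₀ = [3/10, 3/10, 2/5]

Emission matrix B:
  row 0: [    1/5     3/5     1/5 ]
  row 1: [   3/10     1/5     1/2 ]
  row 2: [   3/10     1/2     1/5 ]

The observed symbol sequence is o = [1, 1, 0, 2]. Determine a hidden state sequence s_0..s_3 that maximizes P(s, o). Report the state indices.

path = [2, 0, 2, 1]

t=0: δ = [1.800e-01, 6.000e-02, 2.000e-01]  (obs o_0=1)
t=1: δ = [6.000e-02, 1.200e-02, 3.600e-02]  ψ = [2, 2, 0]  (obs o_1=1)
t=2: δ = [4.800e-03, 3.600e-03, 7.200e-03]  ψ = [0, 0, 0]  (obs o_2=0)
t=3: δ = [7.200e-04, 1.080e-03, 3.840e-04]  ψ = [2, 2, 0]  (obs o_3=2)
backtrack: best end state = 1; path = [2, 0, 2, 1]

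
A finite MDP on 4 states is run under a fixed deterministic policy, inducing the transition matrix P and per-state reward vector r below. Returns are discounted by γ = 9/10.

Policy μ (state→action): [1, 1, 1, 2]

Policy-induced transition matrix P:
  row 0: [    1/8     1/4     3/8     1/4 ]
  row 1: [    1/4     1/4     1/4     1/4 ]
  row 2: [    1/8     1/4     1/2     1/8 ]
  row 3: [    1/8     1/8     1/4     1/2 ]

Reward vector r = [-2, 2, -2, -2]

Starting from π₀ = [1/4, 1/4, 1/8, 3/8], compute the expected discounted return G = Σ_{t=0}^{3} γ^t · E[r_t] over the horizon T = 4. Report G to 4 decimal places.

t=0: π = [0.2500, 0.2500, 0.1250, 0.3750], E[r] = -1.0000, γ^t·E[r] = -1.000000, running G = -1.000000
t=1: π = [0.1563, 0.2031, 0.3125, 0.3281], E[r] = -1.1875, γ^t·E[r] = -1.068750, running G = -2.068750
t=2: π = [0.1504, 0.2090, 0.3477, 0.2930], E[r] = -1.1641, γ^t·E[r] = -0.942891, running G = -3.011641
t=3: π = [0.1511, 0.2134, 0.3557, 0.2798], E[r] = -1.1465, γ^t·E[r] = -0.835787, running G = -3.847428

G = -3.8474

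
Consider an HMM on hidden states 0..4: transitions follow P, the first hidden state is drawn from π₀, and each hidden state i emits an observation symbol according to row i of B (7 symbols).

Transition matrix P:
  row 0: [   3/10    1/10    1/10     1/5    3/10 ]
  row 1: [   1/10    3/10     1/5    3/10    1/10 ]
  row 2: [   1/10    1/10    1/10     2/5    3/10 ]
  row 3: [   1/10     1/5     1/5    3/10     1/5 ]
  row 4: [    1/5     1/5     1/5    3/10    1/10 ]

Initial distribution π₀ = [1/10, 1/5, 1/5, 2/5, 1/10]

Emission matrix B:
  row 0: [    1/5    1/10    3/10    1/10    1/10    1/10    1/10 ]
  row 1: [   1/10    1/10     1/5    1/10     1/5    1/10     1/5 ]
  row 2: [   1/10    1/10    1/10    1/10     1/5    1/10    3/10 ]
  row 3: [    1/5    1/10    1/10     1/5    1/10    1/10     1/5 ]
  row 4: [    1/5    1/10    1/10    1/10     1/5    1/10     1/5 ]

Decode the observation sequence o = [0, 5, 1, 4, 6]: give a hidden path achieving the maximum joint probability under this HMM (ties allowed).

t=0: δ = [2.000e-02, 2.000e-02, 2.000e-02, 8.000e-02, 2.000e-02]  (obs o_0=0)
t=1: δ = [8.000e-04, 1.600e-03, 1.600e-03, 2.400e-03, 1.600e-03]  ψ = [3, 3, 3, 3, 3]  (obs o_1=5)
t=2: δ = [3.200e-05, 4.800e-05, 4.800e-05, 7.200e-05, 4.800e-05]  ψ = [4, 1, 3, 3, 2]  (obs o_2=1)
t=3: δ = [9.600e-07, 2.880e-06, 2.880e-06, 2.160e-06, 2.880e-06]  ψ = [0, 1, 3, 3, 2]  (obs o_3=4)
t=4: δ = [5.760e-08, 1.728e-07, 1.728e-07, 2.304e-07, 1.728e-07]  ψ = [4, 1, 1, 2, 2]  (obs o_4=6)
backtrack: best end state = 3; path = [3, 3, 3, 2, 3]

path = [3, 3, 3, 2, 3]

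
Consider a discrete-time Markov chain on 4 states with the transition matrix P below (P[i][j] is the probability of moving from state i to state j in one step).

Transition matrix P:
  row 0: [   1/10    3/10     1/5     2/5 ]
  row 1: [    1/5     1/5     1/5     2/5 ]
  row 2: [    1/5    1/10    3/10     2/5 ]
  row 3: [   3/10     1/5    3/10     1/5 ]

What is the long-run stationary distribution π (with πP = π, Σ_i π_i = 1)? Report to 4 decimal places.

Balance equations π_j = Σ_i π_i·P[i][j]:
  π_0 = 1/10·π_0 + 1/5·π_1 + 1/5·π_2 + 3/10·π_3
  π_1 = 3/10·π_0 + 1/5·π_1 + 1/10·π_2 + 1/5·π_3
  π_2 = 1/5·π_0 + 1/5·π_1 + 3/10·π_2 + 3/10·π_3
  normalize: π_0 + π_1 + π_2 + π_3 = 1
Solving the linear system gives exactly π = [7/33, 58/297, 7/27, 1/3].

π = [0.2121, 0.1953, 0.2593, 0.3333]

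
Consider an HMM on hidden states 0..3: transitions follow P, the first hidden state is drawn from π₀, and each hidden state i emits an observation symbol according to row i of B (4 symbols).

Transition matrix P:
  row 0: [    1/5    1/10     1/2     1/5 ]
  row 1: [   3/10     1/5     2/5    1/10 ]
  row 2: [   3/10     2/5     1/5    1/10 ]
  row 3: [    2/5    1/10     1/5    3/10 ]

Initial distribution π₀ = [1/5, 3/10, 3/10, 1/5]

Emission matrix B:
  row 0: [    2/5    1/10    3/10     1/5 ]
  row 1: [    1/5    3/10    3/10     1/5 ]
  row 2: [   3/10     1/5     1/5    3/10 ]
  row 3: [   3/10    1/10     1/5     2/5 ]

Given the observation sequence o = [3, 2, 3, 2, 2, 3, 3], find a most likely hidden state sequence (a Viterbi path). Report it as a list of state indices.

t=0: δ = [4.000e-02, 6.000e-02, 9.000e-02, 8.000e-02]  (obs o_0=3)
t=1: δ = [9.600e-03, 1.080e-02, 4.800e-03, 4.800e-03]  ψ = [3, 2, 1, 3]  (obs o_1=2)
t=2: δ = [6.480e-04, 4.320e-04, 1.440e-03, 7.680e-04]  ψ = [1, 1, 0, 0]  (obs o_2=3)
t=3: δ = [1.296e-04, 1.728e-04, 6.480e-05, 4.608e-05]  ψ = [2, 2, 0, 3]  (obs o_3=2)
t=4: δ = [1.555e-05, 1.037e-05, 1.382e-05, 5.184e-06]  ψ = [1, 1, 1, 0]  (obs o_4=2)
t=5: δ = [8.294e-07, 1.106e-06, 2.333e-06, 1.244e-06]  ψ = [2, 2, 0, 0]  (obs o_5=3)
t=6: δ = [1.400e-07, 1.866e-07, 1.400e-07, 1.493e-07]  ψ = [2, 2, 2, 3]  (obs o_6=3)
backtrack: best end state = 1; path = [3, 0, 2, 1, 0, 2, 1]

path = [3, 0, 2, 1, 0, 2, 1]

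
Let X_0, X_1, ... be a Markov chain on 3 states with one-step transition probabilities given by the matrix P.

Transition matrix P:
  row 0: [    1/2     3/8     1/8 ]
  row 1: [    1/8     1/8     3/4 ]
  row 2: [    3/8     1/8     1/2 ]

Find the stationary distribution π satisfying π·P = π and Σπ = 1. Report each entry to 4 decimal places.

π = [0.3667, 0.2167, 0.4167]

Balance equations π_j = Σ_i π_i·P[i][j]:
  π_0 = 1/2·π_0 + 1/8·π_1 + 3/8·π_2
  π_1 = 3/8·π_0 + 1/8·π_1 + 1/8·π_2
  normalize: π_0 + π_1 + π_2 = 1
Solving the linear system gives exactly π = [11/30, 13/60, 5/12].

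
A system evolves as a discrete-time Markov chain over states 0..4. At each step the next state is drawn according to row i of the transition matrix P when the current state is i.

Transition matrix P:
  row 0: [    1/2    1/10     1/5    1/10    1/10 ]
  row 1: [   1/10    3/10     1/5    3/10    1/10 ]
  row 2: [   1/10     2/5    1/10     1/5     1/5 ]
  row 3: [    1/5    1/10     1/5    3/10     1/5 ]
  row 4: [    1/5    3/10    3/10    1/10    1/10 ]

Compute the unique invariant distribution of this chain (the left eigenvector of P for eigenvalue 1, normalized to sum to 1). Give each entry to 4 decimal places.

π = [0.2246, 0.2330, 0.1946, 0.2076, 0.1402]

Balance equations π_j = Σ_i π_i·P[i][j]:
  π_0 = 1/2·π_0 + 1/10·π_1 + 1/10·π_2 + 1/5·π_3 + 1/5·π_4
  π_1 = 1/10·π_0 + 3/10·π_1 + 2/5·π_2 + 1/10·π_3 + 3/10·π_4
  π_2 = 1/5·π_0 + 1/5·π_1 + 1/10·π_2 + 1/5·π_3 + 3/10·π_4
  π_3 = 1/10·π_0 + 3/10·π_1 + 1/5·π_2 + 3/10·π_3 + 1/10·π_4
  normalize: π_0 + π_1 + π_2 + π_3 + π_4 = 1
Solving the linear system gives exactly π = [259/1153, 806/3459, 673/3459, 718/3459, 485/3459].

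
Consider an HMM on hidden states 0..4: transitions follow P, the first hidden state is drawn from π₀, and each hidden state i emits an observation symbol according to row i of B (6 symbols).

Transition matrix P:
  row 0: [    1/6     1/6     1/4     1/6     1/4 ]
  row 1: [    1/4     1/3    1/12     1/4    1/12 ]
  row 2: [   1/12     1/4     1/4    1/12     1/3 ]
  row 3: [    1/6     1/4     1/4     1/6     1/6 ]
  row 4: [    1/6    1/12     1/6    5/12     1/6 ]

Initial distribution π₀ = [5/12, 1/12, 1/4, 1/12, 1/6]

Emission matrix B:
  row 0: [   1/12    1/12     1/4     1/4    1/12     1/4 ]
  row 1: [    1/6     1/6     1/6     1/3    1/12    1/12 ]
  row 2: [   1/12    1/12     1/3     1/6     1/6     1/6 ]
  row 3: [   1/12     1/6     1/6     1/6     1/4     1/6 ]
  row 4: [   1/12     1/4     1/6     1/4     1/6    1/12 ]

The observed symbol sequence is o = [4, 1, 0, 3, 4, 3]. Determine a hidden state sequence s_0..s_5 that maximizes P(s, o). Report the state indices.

t=0: δ = [3.472e-02, 6.944e-03, 4.167e-02, 2.083e-02, 2.778e-02]  (obs o_0=4)
t=1: δ = [4.823e-04, 1.736e-03, 8.681e-04, 1.929e-03, 3.472e-03]  ψ = [0, 2, 2, 4, 2]  (obs o_1=1)
t=2: δ = [4.823e-05, 9.645e-05, 4.823e-05, 1.206e-04, 4.823e-05]  ψ = [4, 1, 4, 4, 4]  (obs o_2=0)
t=3: δ = [6.028e-06, 1.072e-05, 5.023e-06, 4.019e-06, 5.023e-06]  ψ = [1, 1, 3, 1, 3]  (obs o_3=3)
t=4: δ = [2.233e-07, 2.977e-07, 2.512e-07, 6.698e-07, 2.791e-07]  ψ = [1, 1, 0, 1, 2]  (obs o_4=4)
t=5: δ = [2.791e-08, 5.582e-08, 2.791e-08, 1.938e-08, 2.791e-08]  ψ = [3, 3, 3, 4, 3]  (obs o_5=3)
backtrack: best end state = 1; path = [2, 1, 1, 1, 3, 1]

path = [2, 1, 1, 1, 3, 1]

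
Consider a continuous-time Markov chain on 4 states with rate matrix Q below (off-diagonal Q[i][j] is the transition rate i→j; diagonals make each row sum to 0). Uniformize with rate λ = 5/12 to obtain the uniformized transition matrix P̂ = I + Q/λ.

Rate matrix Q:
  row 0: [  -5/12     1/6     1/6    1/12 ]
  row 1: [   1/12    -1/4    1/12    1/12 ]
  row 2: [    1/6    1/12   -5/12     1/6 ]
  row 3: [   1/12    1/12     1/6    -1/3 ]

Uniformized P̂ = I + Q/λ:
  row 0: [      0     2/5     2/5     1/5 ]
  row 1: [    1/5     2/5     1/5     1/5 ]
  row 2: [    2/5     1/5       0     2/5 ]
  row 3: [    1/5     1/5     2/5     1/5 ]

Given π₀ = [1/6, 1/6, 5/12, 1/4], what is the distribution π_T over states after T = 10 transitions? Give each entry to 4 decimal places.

t=0: π = [0.1667, 0.1667, 0.4167, 0.2500]
t=1: π = [0.2500, 0.2667, 0.2000, 0.2833]
t=2: π = [0.1900, 0.3033, 0.2667, 0.2400]
t=3: π = [0.2153, 0.2987, 0.2327, 0.2533]
t=4: π = [0.2035, 0.3028, 0.2472, 0.2465]
t=5: π = [0.2087, 0.3013, 0.2406, 0.2494]
t=6: π = [0.2064, 0.3020, 0.2435, 0.2481]
t=7: π = [0.2074, 0.3017, 0.2422, 0.2487]
t=8: π = [0.2070, 0.3018, 0.2428, 0.2484]
t=9: π = [0.2072, 0.3018, 0.2425, 0.2486]
t=10: π = [0.2071, 0.3018, 0.2426, 0.2485]

π = [0.2071, 0.3018, 0.2426, 0.2485]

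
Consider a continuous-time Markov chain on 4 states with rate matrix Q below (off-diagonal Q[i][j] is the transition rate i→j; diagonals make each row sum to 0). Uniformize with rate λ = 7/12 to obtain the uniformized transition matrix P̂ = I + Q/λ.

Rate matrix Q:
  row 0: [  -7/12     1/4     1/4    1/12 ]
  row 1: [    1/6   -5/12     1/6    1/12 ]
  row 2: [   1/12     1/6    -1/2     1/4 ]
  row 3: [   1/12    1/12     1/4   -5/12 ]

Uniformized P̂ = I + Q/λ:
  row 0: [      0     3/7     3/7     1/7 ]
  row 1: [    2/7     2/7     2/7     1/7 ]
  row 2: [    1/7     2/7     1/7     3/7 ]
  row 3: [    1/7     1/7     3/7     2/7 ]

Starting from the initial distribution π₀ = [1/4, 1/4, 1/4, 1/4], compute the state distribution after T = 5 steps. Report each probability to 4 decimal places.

π = [0.1588, 0.2701, 0.3035, 0.2676]

t=0: π = [0.2500, 0.2500, 0.2500, 0.2500]
t=1: π = [0.1429, 0.2857, 0.3214, 0.2500]
t=2: π = [0.1633, 0.2704, 0.2959, 0.2704]
t=3: π = [0.1582, 0.2704, 0.3054, 0.2660]
t=4: π = [0.1589, 0.2703, 0.3027, 0.2681]
t=5: π = [0.1588, 0.2701, 0.3035, 0.2676]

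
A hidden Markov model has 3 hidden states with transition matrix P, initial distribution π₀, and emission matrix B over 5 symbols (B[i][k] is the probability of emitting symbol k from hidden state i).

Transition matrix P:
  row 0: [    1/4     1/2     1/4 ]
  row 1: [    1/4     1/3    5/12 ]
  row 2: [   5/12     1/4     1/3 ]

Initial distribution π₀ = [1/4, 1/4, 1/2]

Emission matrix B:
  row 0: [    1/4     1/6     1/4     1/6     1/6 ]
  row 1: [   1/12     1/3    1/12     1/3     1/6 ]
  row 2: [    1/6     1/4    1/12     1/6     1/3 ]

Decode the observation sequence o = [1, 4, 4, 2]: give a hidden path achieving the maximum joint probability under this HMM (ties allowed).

path = [2, 2, 2, 0]

t=0: δ = [4.167e-02, 8.333e-02, 1.250e-01]  (obs o_0=1)
t=1: δ = [8.681e-03, 5.208e-03, 1.389e-02]  ψ = [2, 2, 2]  (obs o_1=4)
t=2: δ = [9.645e-04, 7.234e-04, 1.543e-03]  ψ = [2, 0, 2]  (obs o_2=4)
t=3: δ = [1.608e-04, 4.019e-05, 4.287e-05]  ψ = [2, 0, 2]  (obs o_3=2)
backtrack: best end state = 0; path = [2, 2, 2, 0]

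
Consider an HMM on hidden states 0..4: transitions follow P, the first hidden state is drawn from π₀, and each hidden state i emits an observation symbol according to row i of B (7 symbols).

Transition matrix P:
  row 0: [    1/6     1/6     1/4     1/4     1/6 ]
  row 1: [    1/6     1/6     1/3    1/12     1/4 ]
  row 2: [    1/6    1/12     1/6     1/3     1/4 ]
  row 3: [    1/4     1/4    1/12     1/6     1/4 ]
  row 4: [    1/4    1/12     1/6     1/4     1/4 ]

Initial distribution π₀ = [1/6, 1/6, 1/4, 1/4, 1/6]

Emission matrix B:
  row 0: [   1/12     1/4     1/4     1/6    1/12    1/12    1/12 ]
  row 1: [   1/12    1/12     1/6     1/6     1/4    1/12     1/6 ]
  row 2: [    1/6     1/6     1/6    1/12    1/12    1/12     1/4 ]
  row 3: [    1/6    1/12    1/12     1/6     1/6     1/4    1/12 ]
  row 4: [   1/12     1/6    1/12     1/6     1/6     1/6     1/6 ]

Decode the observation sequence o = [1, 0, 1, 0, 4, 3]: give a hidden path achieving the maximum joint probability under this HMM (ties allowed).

path = [2, 3, 0, 3, 1, 4]

t=0: δ = [4.167e-02, 1.389e-02, 4.167e-02, 2.083e-02, 2.778e-02]  (obs o_0=1)
t=1: δ = [5.787e-04, 5.787e-04, 1.736e-03, 2.315e-03, 8.681e-04]  ψ = [0, 0, 0, 2, 2]  (obs o_1=0)
t=2: δ = [1.447e-04, 4.823e-05, 4.823e-05, 4.823e-05, 9.645e-05]  ψ = [3, 3, 2, 2, 3]  (obs o_2=1)
t=3: δ = [2.009e-06, 2.009e-06, 6.028e-06, 6.028e-06, 2.009e-06]  ψ = [0, 0, 0, 0, 0]  (obs o_3=0)
t=4: δ = [1.256e-07, 3.768e-07, 8.372e-08, 3.349e-07, 2.512e-07]  ψ = [3, 3, 2, 2, 2]  (obs o_4=4)
t=5: δ = [1.395e-08, 1.395e-08, 1.047e-08, 1.047e-08, 1.570e-08]  ψ = [3, 3, 1, 4, 1]  (obs o_5=3)
backtrack: best end state = 4; path = [2, 3, 0, 3, 1, 4]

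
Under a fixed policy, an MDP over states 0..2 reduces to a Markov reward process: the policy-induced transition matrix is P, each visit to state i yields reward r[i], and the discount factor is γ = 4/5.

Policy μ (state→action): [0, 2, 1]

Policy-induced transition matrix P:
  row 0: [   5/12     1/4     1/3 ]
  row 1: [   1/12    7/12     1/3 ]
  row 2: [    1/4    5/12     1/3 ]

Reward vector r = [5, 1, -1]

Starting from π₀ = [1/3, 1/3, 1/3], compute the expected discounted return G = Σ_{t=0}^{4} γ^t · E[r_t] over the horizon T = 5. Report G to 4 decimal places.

G = 4.6028

t=0: π = [0.3333, 0.3333, 0.3333], E[r] = 1.6667, γ^t·E[r] = 1.666667, running G = 1.666667
t=1: π = [0.2500, 0.4167, 0.3333], E[r] = 1.3333, γ^t·E[r] = 1.066667, running G = 2.733333
t=2: π = [0.2222, 0.4444, 0.3333], E[r] = 1.2222, γ^t·E[r] = 0.782222, running G = 3.515556
t=3: π = [0.2130, 0.4537, 0.3333], E[r] = 1.1852, γ^t·E[r] = 0.606815, running G = 4.122370
t=4: π = [0.2099, 0.4568, 0.3333], E[r] = 1.1728, γ^t·E[r] = 0.480395, running G = 4.602765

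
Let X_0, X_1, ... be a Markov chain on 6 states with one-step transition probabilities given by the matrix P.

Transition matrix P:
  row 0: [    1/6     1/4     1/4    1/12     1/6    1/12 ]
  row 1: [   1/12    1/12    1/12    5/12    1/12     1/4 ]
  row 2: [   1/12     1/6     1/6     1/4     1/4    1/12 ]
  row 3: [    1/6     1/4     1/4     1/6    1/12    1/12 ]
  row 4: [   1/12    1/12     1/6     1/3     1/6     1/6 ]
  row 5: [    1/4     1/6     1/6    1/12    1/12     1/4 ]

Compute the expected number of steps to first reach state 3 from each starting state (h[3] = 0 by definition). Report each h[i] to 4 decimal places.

h = [4.7948, 3.6335, 4.0756, 0.0000, 3.8730, 5.0751]

First-step conditioning: h[3] = 0; for i ≠ 3, h[i] = 1 + Σ_k P[i][k]·h[k].
  h[0] = 1 + 1/6·h[0] + 1/4·h[1] + 1/4·h[2] + 1/6·h[4] + 1/12·h[5]
  h[1] = 1 + 1/12·h[0] + 1/12·h[1] + 1/12·h[2] + 1/12·h[4] + 1/4·h[5]
  h[2] = 1 + 1/12·h[0] + 1/6·h[1] + 1/6·h[2] + 1/4·h[4] + 1/12·h[5]
  h[4] = 1 + 1/12·h[0] + 1/12·h[1] + 1/6·h[2] + 1/6·h[4] + 1/6·h[5]
  h[5] = 1 + 1/4·h[0] + 1/6·h[1] + 1/6·h[2] + 1/12·h[4] + 1/4·h[5]
Solving the 5×5 linear system over states ≠ 3 gives exactly h = [65598/13681, 49710/13681, 55758/13681, 0, 52986/13681, 69432/13681] (h[3] = 0 is the target).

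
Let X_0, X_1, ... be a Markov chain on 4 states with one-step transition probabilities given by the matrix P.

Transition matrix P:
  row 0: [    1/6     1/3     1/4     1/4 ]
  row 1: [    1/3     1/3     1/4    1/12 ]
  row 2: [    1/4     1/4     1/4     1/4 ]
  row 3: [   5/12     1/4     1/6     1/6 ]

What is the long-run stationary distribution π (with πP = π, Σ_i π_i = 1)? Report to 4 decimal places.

π = [0.2822, 0.2984, 0.2346, 0.1849]

Balance equations π_j = Σ_i π_i·P[i][j]:
  π_0 = 1/6·π_0 + 1/3·π_1 + 1/4·π_2 + 5/12·π_3
  π_1 = 1/3·π_0 + 1/3·π_1 + 1/4·π_2 + 1/4·π_3
  π_2 = 1/4·π_0 + 1/4·π_1 + 1/4·π_2 + 1/6·π_3
  normalize: π_0 + π_1 + π_2 + π_3 = 1
Solving the linear system gives exactly π = [261/925, 276/925, 217/925, 171/925].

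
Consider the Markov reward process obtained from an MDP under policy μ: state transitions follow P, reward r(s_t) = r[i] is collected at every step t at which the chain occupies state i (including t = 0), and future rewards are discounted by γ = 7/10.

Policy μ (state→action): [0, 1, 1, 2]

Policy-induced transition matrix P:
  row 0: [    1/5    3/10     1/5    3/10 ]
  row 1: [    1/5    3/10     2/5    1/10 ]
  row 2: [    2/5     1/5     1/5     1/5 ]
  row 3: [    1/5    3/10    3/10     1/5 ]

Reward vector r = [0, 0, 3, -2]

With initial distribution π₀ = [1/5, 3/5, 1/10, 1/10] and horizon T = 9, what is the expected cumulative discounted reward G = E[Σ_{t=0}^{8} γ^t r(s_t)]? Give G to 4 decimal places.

t=0: π = [0.2000, 0.6000, 0.1000, 0.1000], E[r] = 0.1000, γ^t·E[r] = 0.100000, running G = 0.100000
t=1: π = [0.2200, 0.2900, 0.3300, 0.1600], E[r] = 0.6700, γ^t·E[r] = 0.469000, running G = 0.569000
t=2: π = [0.2660, 0.2670, 0.2740, 0.1930], E[r] = 0.4360, γ^t·E[r] = 0.213640, running G = 0.782640
t=3: π = [0.2548, 0.2726, 0.2727, 0.1999], E[r] = 0.4183, γ^t·E[r] = 0.143477, running G = 0.926117
t=4: π = [0.2545, 0.2727, 0.2745, 0.1982], E[r] = 0.4271, γ^t·E[r] = 0.102544, running G = 1.028661
t=5: π = [0.2549, 0.2725, 0.2744, 0.1982], E[r] = 0.4267, γ^t·E[r] = 0.071723, running G = 1.100384
t=6: π = [0.2549, 0.2726, 0.2743, 0.1982], E[r] = 0.4265, γ^t·E[r] = 0.050179, running G = 1.150563
t=7: π = [0.2549, 0.2726, 0.2743, 0.1982], E[r] = 0.4265, γ^t·E[r] = 0.035128, running G = 1.185691
t=8: π = [0.2549, 0.2726, 0.2743, 0.1982], E[r] = 0.4265, γ^t·E[r] = 0.024590, running G = 1.210280

G = 1.2103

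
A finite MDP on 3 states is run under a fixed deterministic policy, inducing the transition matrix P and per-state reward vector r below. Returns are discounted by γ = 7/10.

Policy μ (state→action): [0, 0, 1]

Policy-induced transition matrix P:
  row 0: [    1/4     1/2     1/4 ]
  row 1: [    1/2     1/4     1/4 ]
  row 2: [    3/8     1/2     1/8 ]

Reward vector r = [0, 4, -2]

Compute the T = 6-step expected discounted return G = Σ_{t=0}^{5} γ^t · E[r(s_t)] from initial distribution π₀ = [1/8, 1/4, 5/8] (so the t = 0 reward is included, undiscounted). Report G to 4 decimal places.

t=0: π = [0.1250, 0.2500, 0.6250], E[r] = -0.2500, γ^t·E[r] = -0.250000, running G = -0.250000
t=1: π = [0.3906, 0.4375, 0.1719], E[r] = 1.4063, γ^t·E[r] = 0.984375, running G = 0.734375
t=2: π = [0.3809, 0.3906, 0.2285], E[r] = 1.1055, γ^t·E[r] = 0.541680, running G = 1.276055
t=3: π = [0.3762, 0.4023, 0.2214], E[r] = 1.1665, γ^t·E[r] = 0.400111, running G = 1.676166
t=4: π = [0.3783, 0.3994, 0.2223], E[r] = 1.1530, γ^t·E[r] = 0.276839, running G = 1.953004
t=5: π = [0.3776, 0.4001, 0.2222], E[r] = 1.1562, γ^t·E[r] = 0.194317, running G = 2.147321

G = 2.1473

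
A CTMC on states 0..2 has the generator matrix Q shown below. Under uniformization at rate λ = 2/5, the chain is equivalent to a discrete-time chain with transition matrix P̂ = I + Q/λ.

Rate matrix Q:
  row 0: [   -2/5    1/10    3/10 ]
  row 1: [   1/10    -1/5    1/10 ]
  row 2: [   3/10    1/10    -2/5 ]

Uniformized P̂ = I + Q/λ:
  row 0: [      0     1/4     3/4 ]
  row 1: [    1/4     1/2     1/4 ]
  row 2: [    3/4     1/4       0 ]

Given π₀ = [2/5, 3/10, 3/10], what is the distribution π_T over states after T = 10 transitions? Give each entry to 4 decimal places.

π = [0.3361, 0.3333, 0.3305]

t=0: π = [0.4000, 0.3000, 0.3000]
t=1: π = [0.3000, 0.3250, 0.3750]
t=2: π = [0.3625, 0.3313, 0.3063]
t=3: π = [0.3125, 0.3328, 0.3547]
t=4: π = [0.3492, 0.3332, 0.3176]
t=5: π = [0.3215, 0.3333, 0.3452]
t=6: π = [0.3422, 0.3333, 0.3244]
t=7: π = [0.3267, 0.3333, 0.3400]
t=8: π = [0.3383, 0.3333, 0.3283]
t=9: π = [0.3296, 0.3333, 0.3371]
t=10: π = [0.3361, 0.3333, 0.3305]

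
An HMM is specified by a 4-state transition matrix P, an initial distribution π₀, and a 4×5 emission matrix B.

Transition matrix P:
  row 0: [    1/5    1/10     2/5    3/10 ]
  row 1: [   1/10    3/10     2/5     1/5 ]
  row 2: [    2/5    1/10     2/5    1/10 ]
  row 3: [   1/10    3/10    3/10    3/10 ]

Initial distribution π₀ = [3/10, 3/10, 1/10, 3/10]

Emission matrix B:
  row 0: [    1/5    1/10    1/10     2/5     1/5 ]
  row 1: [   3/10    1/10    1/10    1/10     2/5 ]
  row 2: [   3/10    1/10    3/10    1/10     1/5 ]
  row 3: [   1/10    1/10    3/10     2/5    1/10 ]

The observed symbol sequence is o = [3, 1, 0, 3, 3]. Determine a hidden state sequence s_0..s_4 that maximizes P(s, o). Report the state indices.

t=0: δ = [1.200e-01, 3.000e-02, 1.000e-02, 1.200e-01]  (obs o_0=3)
t=1: δ = [2.400e-03, 3.600e-03, 4.800e-03, 3.600e-03]  ψ = [0, 3, 0, 0]  (obs o_1=1)
t=2: δ = [3.840e-04, 3.240e-04, 5.760e-04, 1.080e-04]  ψ = [2, 1, 2, 3]  (obs o_2=0)
t=3: δ = [9.216e-05, 9.720e-06, 2.304e-05, 4.608e-05]  ψ = [2, 1, 2, 0]  (obs o_3=3)
t=4: δ = [7.373e-06, 1.382e-06, 3.686e-06, 1.106e-05]  ψ = [0, 3, 0, 0]  (obs o_4=3)
backtrack: best end state = 3; path = [0, 2, 2, 0, 3]

path = [0, 2, 2, 0, 3]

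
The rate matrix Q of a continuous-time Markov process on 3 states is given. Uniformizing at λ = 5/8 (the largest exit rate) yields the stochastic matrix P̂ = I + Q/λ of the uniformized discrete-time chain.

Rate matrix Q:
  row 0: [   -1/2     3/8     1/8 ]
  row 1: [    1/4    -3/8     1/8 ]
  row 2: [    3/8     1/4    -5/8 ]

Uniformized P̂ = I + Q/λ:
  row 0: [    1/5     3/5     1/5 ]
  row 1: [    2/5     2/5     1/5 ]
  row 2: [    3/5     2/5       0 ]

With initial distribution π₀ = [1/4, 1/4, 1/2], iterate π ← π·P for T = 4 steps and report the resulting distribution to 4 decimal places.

π = [0.3588, 0.4740, 0.1672]

t=0: π = [0.2500, 0.2500, 0.5000]
t=1: π = [0.4500, 0.4500, 0.1000]
t=2: π = [0.3300, 0.4900, 0.1800]
t=3: π = [0.3700, 0.4660, 0.1640]
t=4: π = [0.3588, 0.4740, 0.1672]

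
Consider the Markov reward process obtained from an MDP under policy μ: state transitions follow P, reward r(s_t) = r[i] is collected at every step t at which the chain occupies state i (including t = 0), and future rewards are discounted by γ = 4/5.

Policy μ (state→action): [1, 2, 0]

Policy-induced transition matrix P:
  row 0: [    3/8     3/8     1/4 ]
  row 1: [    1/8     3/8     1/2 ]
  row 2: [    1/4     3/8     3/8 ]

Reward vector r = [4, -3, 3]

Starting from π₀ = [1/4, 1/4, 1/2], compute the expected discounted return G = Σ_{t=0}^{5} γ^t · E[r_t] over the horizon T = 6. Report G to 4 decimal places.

t=0: π = [0.2500, 0.2500, 0.5000], E[r] = 1.7500, γ^t·E[r] = 1.750000, running G = 1.750000
t=1: π = [0.2500, 0.3750, 0.3750], E[r] = 1.0000, γ^t·E[r] = 0.800000, running G = 2.550000
t=2: π = [0.2344, 0.3750, 0.3906], E[r] = 0.9844, γ^t·E[r] = 0.630000, running G = 3.180000
t=3: π = [0.2324, 0.3750, 0.3926], E[r] = 0.9824, γ^t·E[r] = 0.503000, running G = 3.683000
t=4: π = [0.2322, 0.3750, 0.3928], E[r] = 0.9822, γ^t·E[r] = 0.402300, running G = 4.085300
t=5: π = [0.2321, 0.3750, 0.3929], E[r] = 0.9821, γ^t·E[r] = 0.321830, running G = 4.407130

G = 4.4071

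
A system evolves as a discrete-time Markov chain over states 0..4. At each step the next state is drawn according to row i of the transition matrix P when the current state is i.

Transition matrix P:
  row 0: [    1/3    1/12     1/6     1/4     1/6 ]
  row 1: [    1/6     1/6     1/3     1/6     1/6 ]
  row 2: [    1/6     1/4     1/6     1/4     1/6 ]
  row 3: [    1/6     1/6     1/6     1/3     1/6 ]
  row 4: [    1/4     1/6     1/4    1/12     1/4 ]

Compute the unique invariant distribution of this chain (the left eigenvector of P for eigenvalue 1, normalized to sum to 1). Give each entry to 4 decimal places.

π = [0.2182, 0.1659, 0.2095, 0.2246, 0.1818]

Balance equations π_j = Σ_i π_i·P[i][j]:
  π_0 = 1/3·π_0 + 1/6·π_1 + 1/6·π_2 + 1/6·π_3 + 1/4·π_4
  π_1 = 1/12·π_0 + 1/6·π_1 + 1/4·π_2 + 1/6·π_3 + 1/6·π_4
  π_2 = 1/6·π_0 + 1/3·π_1 + 1/6·π_2 + 1/6·π_3 + 1/4·π_4
  π_3 = 1/4·π_0 + 1/6·π_1 + 1/4·π_2 + 1/3·π_3 + 1/12·π_4
  normalize: π_0 + π_1 + π_2 + π_3 + π_4 = 1
Solving the linear system gives exactly π = [12/55, 648/3905, 818/3905, 877/3905, 2/11].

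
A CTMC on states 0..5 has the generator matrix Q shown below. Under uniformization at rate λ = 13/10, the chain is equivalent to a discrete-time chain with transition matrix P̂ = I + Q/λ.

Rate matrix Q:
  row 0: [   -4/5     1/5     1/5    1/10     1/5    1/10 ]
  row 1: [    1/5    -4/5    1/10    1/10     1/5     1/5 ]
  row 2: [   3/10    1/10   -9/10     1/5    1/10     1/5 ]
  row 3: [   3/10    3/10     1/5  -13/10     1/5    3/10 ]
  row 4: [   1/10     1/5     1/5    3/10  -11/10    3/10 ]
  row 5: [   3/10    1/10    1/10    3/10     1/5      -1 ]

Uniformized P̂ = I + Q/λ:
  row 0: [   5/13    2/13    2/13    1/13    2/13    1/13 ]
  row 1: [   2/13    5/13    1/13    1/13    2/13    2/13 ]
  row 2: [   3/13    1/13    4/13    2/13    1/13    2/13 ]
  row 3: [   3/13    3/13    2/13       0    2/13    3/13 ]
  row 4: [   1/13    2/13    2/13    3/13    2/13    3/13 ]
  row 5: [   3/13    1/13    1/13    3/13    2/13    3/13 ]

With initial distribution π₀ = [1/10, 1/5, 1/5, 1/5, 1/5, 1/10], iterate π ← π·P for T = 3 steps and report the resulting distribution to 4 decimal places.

t=0: π = [0.1000, 0.2000, 0.2000, 0.2000, 0.2000, 0.1000]
t=1: π = [0.2000, 0.1923, 0.1615, 0.1231, 0.1385, 0.1846]
t=2: π = [0.2254, 0.1811, 0.1497, 0.1296, 0.1414, 0.1728]
t=3: π = [0.2298, 0.1808, 0.1497, 0.1268, 0.1423, 0.1706]

π = [0.2298, 0.1808, 0.1497, 0.1268, 0.1423, 0.1706]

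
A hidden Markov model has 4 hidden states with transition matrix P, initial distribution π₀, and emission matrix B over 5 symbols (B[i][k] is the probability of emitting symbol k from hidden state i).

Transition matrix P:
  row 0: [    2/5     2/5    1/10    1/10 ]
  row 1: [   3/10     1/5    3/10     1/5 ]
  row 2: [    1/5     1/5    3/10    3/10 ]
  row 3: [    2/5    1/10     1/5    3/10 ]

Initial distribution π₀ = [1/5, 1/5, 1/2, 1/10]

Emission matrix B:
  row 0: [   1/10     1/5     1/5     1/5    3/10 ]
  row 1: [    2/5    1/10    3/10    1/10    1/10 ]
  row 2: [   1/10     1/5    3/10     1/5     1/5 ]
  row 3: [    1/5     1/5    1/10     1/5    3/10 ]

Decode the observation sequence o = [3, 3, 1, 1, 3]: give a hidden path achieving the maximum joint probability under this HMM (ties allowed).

t=0: δ = [4.000e-02, 2.000e-02, 1.000e-01, 2.000e-02]  (obs o_0=3)
t=1: δ = [4.000e-03, 2.000e-03, 6.000e-03, 6.000e-03]  ψ = [2, 2, 2, 2]  (obs o_1=3)
t=2: δ = [4.800e-04, 1.600e-04, 3.600e-04, 3.600e-04]  ψ = [3, 0, 2, 2]  (obs o_2=1)
t=3: δ = [3.840e-05, 1.920e-05, 2.160e-05, 2.160e-05]  ψ = [0, 0, 2, 2]  (obs o_3=1)
t=4: δ = [3.072e-06, 1.536e-06, 1.296e-06, 1.296e-06]  ψ = [0, 0, 2, 2]  (obs o_4=3)
backtrack: best end state = 0; path = [2, 3, 0, 0, 0]

path = [2, 3, 0, 0, 0]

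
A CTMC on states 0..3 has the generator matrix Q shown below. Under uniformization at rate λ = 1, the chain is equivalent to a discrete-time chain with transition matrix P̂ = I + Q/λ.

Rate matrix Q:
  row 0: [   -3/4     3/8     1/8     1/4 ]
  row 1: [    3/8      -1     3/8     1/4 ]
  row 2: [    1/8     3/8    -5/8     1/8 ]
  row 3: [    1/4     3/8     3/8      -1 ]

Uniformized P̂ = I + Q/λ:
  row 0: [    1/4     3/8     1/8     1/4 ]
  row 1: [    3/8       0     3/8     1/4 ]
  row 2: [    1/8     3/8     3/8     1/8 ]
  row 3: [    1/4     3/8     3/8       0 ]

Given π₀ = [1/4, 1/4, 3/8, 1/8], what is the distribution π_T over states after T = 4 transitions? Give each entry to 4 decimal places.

π = [0.2451, 0.2723, 0.3140, 0.1687]

t=0: π = [0.2500, 0.2500, 0.3750, 0.1250]
t=1: π = [0.2344, 0.2813, 0.3125, 0.1719]
t=2: π = [0.2461, 0.2695, 0.3164, 0.1680]
t=3: π = [0.2441, 0.2739, 0.3135, 0.1685]
t=4: π = [0.2451, 0.2723, 0.3140, 0.1687]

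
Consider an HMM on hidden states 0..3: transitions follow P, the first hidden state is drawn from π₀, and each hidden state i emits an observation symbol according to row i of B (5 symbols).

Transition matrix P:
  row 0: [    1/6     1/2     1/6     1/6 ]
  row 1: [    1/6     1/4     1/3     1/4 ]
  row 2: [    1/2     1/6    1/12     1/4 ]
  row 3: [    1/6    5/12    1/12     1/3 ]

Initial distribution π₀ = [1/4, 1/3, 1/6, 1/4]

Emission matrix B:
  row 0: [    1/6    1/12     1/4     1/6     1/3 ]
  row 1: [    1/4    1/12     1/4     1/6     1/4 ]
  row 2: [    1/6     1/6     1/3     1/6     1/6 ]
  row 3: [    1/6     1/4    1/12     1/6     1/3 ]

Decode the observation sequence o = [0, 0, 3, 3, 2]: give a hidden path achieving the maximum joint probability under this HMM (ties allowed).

path = [1, 2, 0, 1, 2]

t=0: δ = [4.167e-02, 8.333e-02, 2.778e-02, 4.167e-02]  (obs o_0=0)
t=1: δ = [2.315e-03, 5.208e-03, 4.630e-03, 3.472e-03]  ψ = [1, 0, 1, 1]  (obs o_1=0)
t=2: δ = [3.858e-04, 2.411e-04, 2.894e-04, 2.170e-04]  ψ = [2, 3, 1, 1]  (obs o_2=3)
t=3: δ = [2.411e-05, 3.215e-05, 1.340e-05, 1.206e-05]  ψ = [2, 0, 1, 2]  (obs o_3=3)
t=4: δ = [1.674e-06, 3.014e-06, 3.572e-06, 6.698e-07]  ψ = [2, 0, 1, 1]  (obs o_4=2)
backtrack: best end state = 2; path = [1, 2, 0, 1, 2]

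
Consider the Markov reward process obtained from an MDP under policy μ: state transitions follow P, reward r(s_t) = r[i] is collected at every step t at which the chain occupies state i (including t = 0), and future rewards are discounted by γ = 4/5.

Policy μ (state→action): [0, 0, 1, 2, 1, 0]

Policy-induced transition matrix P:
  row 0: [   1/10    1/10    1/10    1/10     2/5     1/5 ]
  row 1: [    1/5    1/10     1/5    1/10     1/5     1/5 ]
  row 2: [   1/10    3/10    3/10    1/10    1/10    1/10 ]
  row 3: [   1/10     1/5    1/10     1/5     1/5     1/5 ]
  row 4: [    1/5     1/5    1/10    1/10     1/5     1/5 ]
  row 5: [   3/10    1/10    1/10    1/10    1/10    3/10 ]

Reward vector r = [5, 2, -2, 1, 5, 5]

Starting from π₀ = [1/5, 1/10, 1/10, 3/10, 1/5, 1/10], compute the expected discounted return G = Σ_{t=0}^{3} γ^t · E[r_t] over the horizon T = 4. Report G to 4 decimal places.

t=0: π = [0.2000, 0.1000, 0.1000, 0.3000, 0.2000, 0.1000], E[r] = 2.8000, γ^t·E[r] = 2.800000, running G = 2.800000
t=1: π = [0.1500, 0.1700, 0.1300, 0.1300, 0.2200, 0.2000], E[r] = 3.0600, γ^t·E[r] = 2.448000, running G = 5.248000
t=2: π = [0.1790, 0.1610, 0.1430, 0.1130, 0.1970, 0.2070], E[r] = 3.0640, γ^t·E[r] = 1.960960, running G = 7.208960
t=3: π = [0.1772, 0.1596, 0.1447, 0.1113, 0.2008, 0.2064], E[r] = 3.0631, γ^t·E[r] = 1.568307, running G = 8.777267

G = 8.7773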